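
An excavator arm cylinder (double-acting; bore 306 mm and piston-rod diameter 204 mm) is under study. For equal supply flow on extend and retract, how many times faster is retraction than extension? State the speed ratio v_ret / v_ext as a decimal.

v_ret/v_ext ≈ 1.80

Cap-side area A_cap = π/4 × (306 mm)² = 73540 mm^2
Rod-side annular area A_ann = π/4 × (306² − 204²) = 40860 mm^2
For equal Q, v ∝ 1/A, so v_ret/v_ext = A_cap/A_ann.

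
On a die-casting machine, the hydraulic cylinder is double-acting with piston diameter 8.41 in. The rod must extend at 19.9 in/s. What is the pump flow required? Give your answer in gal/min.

Q ≈ 287 gal/min

Cap-side area A_cap = π/4 × (8.41 in)² = 55.55 in^2
Q = A × v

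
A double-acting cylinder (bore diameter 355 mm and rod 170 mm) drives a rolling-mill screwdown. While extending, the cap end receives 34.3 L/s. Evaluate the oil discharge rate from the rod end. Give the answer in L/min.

Cap-side area A_cap = π/4 × (355 mm)² = 98980 mm^2
Rod-side annular area A_ann = π/4 × (355² − 170²) = 76280 mm^2
Piston speed v = Q_in/A_cap; rod-end outflow Q_out = v × A_ann = Q_in × A_ann/A_cap.

Q_out ≈ 1590 L/min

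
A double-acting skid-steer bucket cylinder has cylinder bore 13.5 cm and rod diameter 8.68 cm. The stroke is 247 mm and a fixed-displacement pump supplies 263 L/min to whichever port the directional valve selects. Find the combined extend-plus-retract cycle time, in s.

Cap-side area A_cap = π/4 × (13.5 cm)² = 143.1 cm^2
Rod-side annular area A_ann = π/4 × (13.5² − 8.68²) = 83.97 cm^2
t_ext = A_cap·L/Q = 0.8066 s
t_ret = A_ann·L/Q = 0.4731 s
t_cycle = t_ext + t_ret

t ≈ 1.28 s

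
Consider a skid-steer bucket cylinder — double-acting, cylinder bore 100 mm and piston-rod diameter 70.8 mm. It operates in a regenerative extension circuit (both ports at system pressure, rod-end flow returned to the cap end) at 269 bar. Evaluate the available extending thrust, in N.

With equal pressure on both faces, forces on the annular region cancel; the net push is pressure × rod cross-section.
Rod cross-section A_rod = π/4 × (70.8 mm)² = 3937 mm^2
F = P × A_rod

F ≈ 1.06e5 N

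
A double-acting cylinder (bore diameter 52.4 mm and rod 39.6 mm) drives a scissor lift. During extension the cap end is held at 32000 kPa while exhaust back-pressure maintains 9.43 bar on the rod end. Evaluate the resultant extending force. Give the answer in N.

Cap-side area A_cap = π/4 × (52.4 mm)² = 2157 mm^2
Rod-side annular area A_ann = π/4 × (52.4² − 39.6²) = 924.9 mm^2
Net thrust = P_cap·A_cap − P_rod·A_ann = 69010 N − 872.2 N

F ≈ 68100 N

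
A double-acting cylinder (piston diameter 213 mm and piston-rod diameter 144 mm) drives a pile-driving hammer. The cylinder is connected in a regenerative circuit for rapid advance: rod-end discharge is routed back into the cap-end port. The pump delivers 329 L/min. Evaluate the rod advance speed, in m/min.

v ≈ 20.2 m/min

In regeneration the rod-end outflow joins the pump flow into the cap end, so the net volume the pump must supply per unit advance equals the rod cross-section area.
Rod cross-section A_rod = π/4 × (144 mm)² = 16290 mm^2
v = Q_pump / A_rod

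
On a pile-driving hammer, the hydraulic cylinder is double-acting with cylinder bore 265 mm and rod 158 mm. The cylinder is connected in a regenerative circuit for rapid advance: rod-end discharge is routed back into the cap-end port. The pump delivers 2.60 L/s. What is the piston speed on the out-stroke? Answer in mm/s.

In regeneration the rod-end outflow joins the pump flow into the cap end, so the net volume the pump must supply per unit advance equals the rod cross-section area.
Rod cross-section A_rod = π/4 × (158 mm)² = 19610 mm^2
v = Q_pump / A_rod

v ≈ 133 mm/s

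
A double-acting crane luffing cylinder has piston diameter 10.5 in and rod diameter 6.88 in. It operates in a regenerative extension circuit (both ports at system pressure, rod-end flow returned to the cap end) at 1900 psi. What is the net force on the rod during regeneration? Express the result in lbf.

F ≈ 70600 lbf

With equal pressure on both faces, forces on the annular region cancel; the net push is pressure × rod cross-section.
Rod cross-section A_rod = π/4 × (6.88 in)² = 37.18 in^2
F = P × A_rod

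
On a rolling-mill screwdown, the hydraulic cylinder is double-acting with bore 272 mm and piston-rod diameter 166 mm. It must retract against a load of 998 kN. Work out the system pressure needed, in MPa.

P ≈ 27.4 MPa

Rod-side annular area A_ann = π/4 × (272² − 166²) = 36460 mm^2
Retraction: pressure acts on the annular area.
P = F / A = 998 kN / A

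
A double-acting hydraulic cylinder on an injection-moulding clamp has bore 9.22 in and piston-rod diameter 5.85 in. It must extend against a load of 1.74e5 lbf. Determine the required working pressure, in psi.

Cap-side area A_cap = π/4 × (9.22 in)² = 66.77 in^2
P = F / A = 1.74e5 lbf / A

P ≈ 2610 psi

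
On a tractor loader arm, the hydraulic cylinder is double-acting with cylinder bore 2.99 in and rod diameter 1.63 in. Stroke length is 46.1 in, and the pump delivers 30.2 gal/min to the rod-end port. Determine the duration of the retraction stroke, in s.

Rod-side annular area A_ann = π/4 × (2.99² − 1.63²) = 4.935 in^2
Swept volume V = A × L; t = V / Q = A·L / Q

t ≈ 1.96 s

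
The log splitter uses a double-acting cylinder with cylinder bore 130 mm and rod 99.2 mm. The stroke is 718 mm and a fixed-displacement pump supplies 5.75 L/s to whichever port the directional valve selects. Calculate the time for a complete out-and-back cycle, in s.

Cap-side area A_cap = π/4 × (130 mm)² = 13270 mm^2
Rod-side annular area A_ann = π/4 × (130² − 99.2²) = 5544 mm^2
t_ext = A_cap·L/Q = 1.657 s
t_ret = A_ann·L/Q = 0.6923 s
t_cycle = t_ext + t_ret

t ≈ 2.35 s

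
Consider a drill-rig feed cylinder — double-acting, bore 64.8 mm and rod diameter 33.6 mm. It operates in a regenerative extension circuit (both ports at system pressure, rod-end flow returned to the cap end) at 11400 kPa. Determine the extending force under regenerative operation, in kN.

With equal pressure on both faces, forces on the annular region cancel; the net push is pressure × rod cross-section.
Rod cross-section A_rod = π/4 × (33.6 mm)² = 886.7 mm^2
F = P × A_rod

F ≈ 10.1 kN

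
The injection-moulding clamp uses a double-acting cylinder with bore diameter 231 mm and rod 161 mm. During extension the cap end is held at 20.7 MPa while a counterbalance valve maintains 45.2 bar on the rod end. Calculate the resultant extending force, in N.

F ≈ 7.70e5 N

Cap-side area A_cap = π/4 × (231 mm)² = 41910 mm^2
Rod-side annular area A_ann = π/4 × (231² − 161²) = 21550 mm^2
Net thrust = P_cap·A_cap − P_rod·A_ann = 8.675e5 N − 97410 N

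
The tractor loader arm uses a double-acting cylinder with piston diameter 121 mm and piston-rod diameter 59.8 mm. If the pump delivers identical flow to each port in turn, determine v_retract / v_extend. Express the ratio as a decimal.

v_ret/v_ext ≈ 1.32

Cap-side area A_cap = π/4 × (121 mm)² = 11500 mm^2
Rod-side annular area A_ann = π/4 × (121² − 59.8²) = 8690 mm^2
For equal Q, v ∝ 1/A, so v_ret/v_ext = A_cap/A_ann.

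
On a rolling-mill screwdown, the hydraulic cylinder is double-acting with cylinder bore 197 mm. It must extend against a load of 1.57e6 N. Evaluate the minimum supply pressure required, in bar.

Cap-side area A_cap = π/4 × (197 mm)² = 30480 mm^2
P = F / A = 1.57e6 N / A

P ≈ 515 bar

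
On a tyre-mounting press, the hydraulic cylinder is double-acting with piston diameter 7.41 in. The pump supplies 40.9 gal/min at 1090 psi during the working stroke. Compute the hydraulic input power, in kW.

Hydraulic power = P × Q

W ≈ 19.4 kW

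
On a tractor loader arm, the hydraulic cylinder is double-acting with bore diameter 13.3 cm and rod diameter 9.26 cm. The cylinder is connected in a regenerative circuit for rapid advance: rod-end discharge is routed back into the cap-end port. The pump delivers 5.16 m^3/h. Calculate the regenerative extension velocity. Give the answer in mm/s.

v ≈ 213 mm/s

In regeneration the rod-end outflow joins the pump flow into the cap end, so the net volume the pump must supply per unit advance equals the rod cross-section area.
Rod cross-section A_rod = π/4 × (9.26 cm)² = 67.35 cm^2
v = Q_pump / A_rod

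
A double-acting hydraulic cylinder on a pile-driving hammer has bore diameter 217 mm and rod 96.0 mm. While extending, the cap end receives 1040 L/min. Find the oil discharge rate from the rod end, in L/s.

Q_out ≈ 13.9 L/s

Cap-side area A_cap = π/4 × (217 mm)² = 36980 mm^2
Rod-side annular area A_ann = π/4 × (217² − 96.0²) = 29750 mm^2
Piston speed v = Q_in/A_cap; rod-end outflow Q_out = v × A_ann = Q_in × A_ann/A_cap.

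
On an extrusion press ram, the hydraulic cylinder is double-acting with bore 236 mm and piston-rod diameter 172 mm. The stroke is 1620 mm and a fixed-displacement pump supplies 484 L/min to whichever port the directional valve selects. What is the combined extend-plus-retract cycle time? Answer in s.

Cap-side area A_cap = π/4 × (236 mm)² = 43740 mm^2
Rod-side annular area A_ann = π/4 × (236² − 172²) = 20510 mm^2
t_ext = A_cap·L/Q = 8.785 s
t_ret = A_ann·L/Q = 4.119 s
t_cycle = t_ext + t_ret

t ≈ 12.9 s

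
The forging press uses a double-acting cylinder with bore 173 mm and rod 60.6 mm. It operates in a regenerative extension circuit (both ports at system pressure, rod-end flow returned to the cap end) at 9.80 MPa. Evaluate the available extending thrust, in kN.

F ≈ 28.3 kN

With equal pressure on both faces, forces on the annular region cancel; the net push is pressure × rod cross-section.
Rod cross-section A_rod = π/4 × (60.6 mm)² = 2884 mm^2
F = P × A_rod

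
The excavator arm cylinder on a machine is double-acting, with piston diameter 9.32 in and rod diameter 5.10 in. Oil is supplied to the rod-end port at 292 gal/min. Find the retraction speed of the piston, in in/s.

Rod-side annular area A_ann = π/4 × (9.32² − 5.10²) = 47.79 in^2
Flow into the rod-end port fills the annular volume.
v = Q / A

v ≈ 23.5 in/s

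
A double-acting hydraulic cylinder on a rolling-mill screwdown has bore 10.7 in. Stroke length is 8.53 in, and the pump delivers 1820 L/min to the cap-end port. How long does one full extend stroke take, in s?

Cap-side area A_cap = π/4 × (10.7 in)² = 89.92 in^2
Swept volume V = A × L; t = V / Q = A·L / Q

t ≈ 0.414 s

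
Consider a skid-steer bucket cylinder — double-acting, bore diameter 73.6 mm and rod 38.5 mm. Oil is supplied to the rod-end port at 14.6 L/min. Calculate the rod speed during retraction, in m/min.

Rod-side annular area A_ann = π/4 × (73.6² − 38.5²) = 3090 mm^2
Flow into the rod-end port fills the annular volume.
v = Q / A

v ≈ 4.72 m/min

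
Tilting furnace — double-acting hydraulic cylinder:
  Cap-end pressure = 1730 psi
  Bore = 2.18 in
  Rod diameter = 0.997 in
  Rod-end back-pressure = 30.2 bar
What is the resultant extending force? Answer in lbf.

F ≈ 5160 lbf

Cap-side area A_cap = π/4 × (2.18 in)² = 3.733 in^2
Rod-side annular area A_ann = π/4 × (2.18² − 0.997²) = 2.952 in^2
Net thrust = P_cap·A_cap − P_rod·A_ann = 6457 lbf − 1293 lbf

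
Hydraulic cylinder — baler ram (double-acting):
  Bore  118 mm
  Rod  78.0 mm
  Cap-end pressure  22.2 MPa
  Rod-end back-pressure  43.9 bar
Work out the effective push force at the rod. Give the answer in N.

F ≈ 2.16e5 N

Cap-side area A_cap = π/4 × (118 mm)² = 10940 mm^2
Rod-side annular area A_ann = π/4 × (118² − 78.0²) = 6158 mm^2
Net thrust = P_cap·A_cap − P_rod·A_ann = 2.428e5 N − 27030 N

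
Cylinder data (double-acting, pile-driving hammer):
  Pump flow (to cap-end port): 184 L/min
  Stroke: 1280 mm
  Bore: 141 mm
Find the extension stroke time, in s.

t ≈ 6.52 s

Cap-side area A_cap = π/4 × (141 mm)² = 15610 mm^2
Swept volume V = A × L; t = V / Q = A·L / Q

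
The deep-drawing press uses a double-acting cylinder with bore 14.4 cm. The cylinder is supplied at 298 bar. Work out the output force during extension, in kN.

F ≈ 485 kN

Cap-side area A_cap = π/4 × (14.4 cm)² = 162.9 cm^2
F = P × A_cap = 298 bar × A_cap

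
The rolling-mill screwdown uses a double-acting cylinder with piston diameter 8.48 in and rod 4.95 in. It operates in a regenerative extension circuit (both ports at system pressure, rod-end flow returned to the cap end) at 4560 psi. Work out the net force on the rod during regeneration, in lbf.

With equal pressure on both faces, forces on the annular region cancel; the net push is pressure × rod cross-section.
Rod cross-section A_rod = π/4 × (4.95 in)² = 19.24 in^2
F = P × A_rod

F ≈ 87800 lbf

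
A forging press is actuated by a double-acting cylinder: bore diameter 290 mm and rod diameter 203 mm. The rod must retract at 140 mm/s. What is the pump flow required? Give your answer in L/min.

Rod-side annular area A_ann = π/4 × (290² − 203²) = 33690 mm^2
Q = A × v

Q ≈ 283 L/min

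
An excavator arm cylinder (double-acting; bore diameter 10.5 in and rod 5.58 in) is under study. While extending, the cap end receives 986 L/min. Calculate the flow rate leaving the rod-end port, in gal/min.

Q_out ≈ 187 gal/min

Cap-side area A_cap = π/4 × (10.5 in)² = 86.59 in^2
Rod-side annular area A_ann = π/4 × (10.5² − 5.58²) = 62.14 in^2
Piston speed v = Q_in/A_cap; rod-end outflow Q_out = v × A_ann = Q_in × A_ann/A_cap.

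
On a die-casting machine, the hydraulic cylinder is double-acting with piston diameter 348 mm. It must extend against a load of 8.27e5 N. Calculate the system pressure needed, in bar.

P ≈ 86.9 bar

Cap-side area A_cap = π/4 × (348 mm)² = 95110 mm^2
P = F / A = 8.27e5 N / A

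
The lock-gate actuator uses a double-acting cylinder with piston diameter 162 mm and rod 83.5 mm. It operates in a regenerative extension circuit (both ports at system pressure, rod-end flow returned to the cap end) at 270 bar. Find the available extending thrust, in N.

With equal pressure on both faces, forces on the annular region cancel; the net push is pressure × rod cross-section.
Rod cross-section A_rod = π/4 × (83.5 mm)² = 5476 mm^2
F = P × A_rod

F ≈ 1.48e5 N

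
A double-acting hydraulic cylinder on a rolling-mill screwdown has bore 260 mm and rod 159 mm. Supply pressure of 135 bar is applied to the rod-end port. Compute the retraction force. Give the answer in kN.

Rod-side annular area A_ann = π/4 × (260² − 159²) = 33240 mm^2
On retraction the pressure acts on the annular area (bore minus rod).
F = P × A_ann

F ≈ 449 kN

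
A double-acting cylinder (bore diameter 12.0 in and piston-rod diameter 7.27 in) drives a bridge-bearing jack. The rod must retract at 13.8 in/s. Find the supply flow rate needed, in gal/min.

Q ≈ 257 gal/min

Rod-side annular area A_ann = π/4 × (12.0² − 7.27²) = 71.59 in^2
Q = A × v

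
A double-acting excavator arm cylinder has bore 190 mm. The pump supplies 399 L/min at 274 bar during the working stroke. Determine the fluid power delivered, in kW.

Hydraulic power = P × Q

W ≈ 182 kW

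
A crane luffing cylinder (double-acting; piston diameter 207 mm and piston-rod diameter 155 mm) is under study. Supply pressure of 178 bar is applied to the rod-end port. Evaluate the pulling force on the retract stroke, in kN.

Rod-side annular area A_ann = π/4 × (207² − 155²) = 14780 mm^2
On retraction the pressure acts on the annular area (bore minus rod).
F = P × A_ann

F ≈ 263 kN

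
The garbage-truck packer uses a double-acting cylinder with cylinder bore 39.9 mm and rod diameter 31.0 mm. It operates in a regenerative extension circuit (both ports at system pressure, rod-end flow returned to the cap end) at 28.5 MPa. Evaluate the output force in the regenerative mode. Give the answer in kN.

F ≈ 21.5 kN

With equal pressure on both faces, forces on the annular region cancel; the net push is pressure × rod cross-section.
Rod cross-section A_rod = π/4 × (31.0 mm)² = 754.8 mm^2
F = P × A_rod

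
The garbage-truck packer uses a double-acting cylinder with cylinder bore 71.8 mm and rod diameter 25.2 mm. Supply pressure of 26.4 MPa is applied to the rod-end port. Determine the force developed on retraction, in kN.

F ≈ 93.7 kN

Rod-side annular area A_ann = π/4 × (71.8² − 25.2²) = 3550 mm^2
On retraction the pressure acts on the annular area (bore minus rod).
F = P × A_ann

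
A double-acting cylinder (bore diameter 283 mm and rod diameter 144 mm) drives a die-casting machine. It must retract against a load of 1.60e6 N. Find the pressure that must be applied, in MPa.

P ≈ 34.3 MPa

Rod-side annular area A_ann = π/4 × (283² − 144²) = 46620 mm^2
Retraction: pressure acts on the annular area.
P = F / A = 1.60e6 N / A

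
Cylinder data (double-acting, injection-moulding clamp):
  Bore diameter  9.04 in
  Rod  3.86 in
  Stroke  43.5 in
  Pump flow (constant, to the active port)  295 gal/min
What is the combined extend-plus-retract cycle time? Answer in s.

Cap-side area A_cap = π/4 × (9.04 in)² = 64.18 in^2
Rod-side annular area A_ann = π/4 × (9.04² − 3.86²) = 52.48 in^2
t_ext = A_cap·L/Q = 2.458 s
t_ret = A_ann·L/Q = 2.010 s
t_cycle = t_ext + t_ret

t ≈ 4.47 s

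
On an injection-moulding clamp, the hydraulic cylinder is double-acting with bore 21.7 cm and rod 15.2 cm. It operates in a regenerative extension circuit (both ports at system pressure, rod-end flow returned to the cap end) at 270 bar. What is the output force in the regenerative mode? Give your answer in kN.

With equal pressure on both faces, forces on the annular region cancel; the net push is pressure × rod cross-section.
Rod cross-section A_rod = π/4 × (15.2 cm)² = 181.5 cm^2
F = P × A_rod

F ≈ 490 kN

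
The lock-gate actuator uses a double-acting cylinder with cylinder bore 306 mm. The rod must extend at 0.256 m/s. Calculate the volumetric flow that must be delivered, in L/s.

Q ≈ 18.8 L/s

Cap-side area A_cap = π/4 × (306 mm)² = 73540 mm^2
Q = A × v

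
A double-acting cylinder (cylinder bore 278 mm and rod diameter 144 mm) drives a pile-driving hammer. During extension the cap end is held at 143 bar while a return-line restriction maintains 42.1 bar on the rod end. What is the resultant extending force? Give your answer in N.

Cap-side area A_cap = π/4 × (278 mm)² = 60700 mm^2
Rod-side annular area A_ann = π/4 × (278² − 144²) = 44410 mm^2
Net thrust = P_cap·A_cap − P_rod·A_ann = 8.680e5 N − 1.870e5 N

F ≈ 6.81e5 N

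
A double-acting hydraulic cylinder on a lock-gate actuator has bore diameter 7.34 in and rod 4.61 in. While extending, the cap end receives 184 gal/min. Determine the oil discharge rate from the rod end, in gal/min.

Q_out ≈ 111 gal/min

Cap-side area A_cap = π/4 × (7.34 in)² = 42.31 in^2
Rod-side annular area A_ann = π/4 × (7.34² − 4.61²) = 25.62 in^2
Piston speed v = Q_in/A_cap; rod-end outflow Q_out = v × A_ann = Q_in × A_ann/A_cap.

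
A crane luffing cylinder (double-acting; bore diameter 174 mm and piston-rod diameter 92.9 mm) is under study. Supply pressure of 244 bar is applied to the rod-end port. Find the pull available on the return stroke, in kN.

Rod-side annular area A_ann = π/4 × (174² − 92.9²) = 17000 mm^2
On retraction the pressure acts on the annular area (bore minus rod).
F = P × A_ann

F ≈ 415 kN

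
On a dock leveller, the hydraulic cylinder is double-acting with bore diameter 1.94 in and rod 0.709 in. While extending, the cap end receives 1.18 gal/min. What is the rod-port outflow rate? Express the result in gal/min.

Cap-side area A_cap = π/4 × (1.94 in)² = 2.956 in^2
Rod-side annular area A_ann = π/4 × (1.94² − 0.709²) = 2.561 in^2
Piston speed v = Q_in/A_cap; rod-end outflow Q_out = v × A_ann = Q_in × A_ann/A_cap.

Q_out ≈ 1.02 gal/min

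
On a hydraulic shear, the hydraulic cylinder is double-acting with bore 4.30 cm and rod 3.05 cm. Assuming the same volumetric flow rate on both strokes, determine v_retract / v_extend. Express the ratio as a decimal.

Cap-side area A_cap = π/4 × (4.30 cm)² = 14.52 cm^2
Rod-side annular area A_ann = π/4 × (4.30² − 3.05²) = 7.216 cm^2
For equal Q, v ∝ 1/A, so v_ret/v_ext = A_cap/A_ann.

v_ret/v_ext ≈ 2.01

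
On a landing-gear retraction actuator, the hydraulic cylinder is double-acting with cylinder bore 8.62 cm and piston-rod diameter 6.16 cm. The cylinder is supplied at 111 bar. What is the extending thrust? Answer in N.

Cap-side area A_cap = π/4 × (8.62 cm)² = 58.36 cm^2
F = P × A_cap = 111 bar × A_cap

F ≈ 64800 N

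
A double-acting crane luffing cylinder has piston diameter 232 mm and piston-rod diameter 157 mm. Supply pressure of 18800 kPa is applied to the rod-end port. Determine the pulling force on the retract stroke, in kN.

Rod-side annular area A_ann = π/4 × (232² − 157²) = 22910 mm^2
On retraction the pressure acts on the annular area (bore minus rod).
F = P × A_ann

F ≈ 431 kN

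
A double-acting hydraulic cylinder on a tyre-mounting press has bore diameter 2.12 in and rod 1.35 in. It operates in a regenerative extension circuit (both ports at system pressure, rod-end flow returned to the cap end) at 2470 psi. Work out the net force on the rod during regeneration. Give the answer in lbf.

F ≈ 3540 lbf

With equal pressure on both faces, forces on the annular region cancel; the net push is pressure × rod cross-section.
Rod cross-section A_rod = π/4 × (1.35 in)² = 1.431 in^2
F = P × A_rod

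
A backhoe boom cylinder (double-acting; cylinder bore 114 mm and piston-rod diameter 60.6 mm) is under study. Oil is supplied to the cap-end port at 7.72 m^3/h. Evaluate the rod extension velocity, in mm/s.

v ≈ 210 mm/s

Cap-side area A_cap = π/4 × (114 mm)² = 10210 mm^2
v = Q / A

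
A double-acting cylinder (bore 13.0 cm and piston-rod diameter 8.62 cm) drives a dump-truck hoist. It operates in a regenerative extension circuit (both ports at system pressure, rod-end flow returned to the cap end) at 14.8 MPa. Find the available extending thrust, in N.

F ≈ 86400 N

With equal pressure on both faces, forces on the annular region cancel; the net push is pressure × rod cross-section.
Rod cross-section A_rod = π/4 × (8.62 cm)² = 58.36 cm^2
F = P × A_rod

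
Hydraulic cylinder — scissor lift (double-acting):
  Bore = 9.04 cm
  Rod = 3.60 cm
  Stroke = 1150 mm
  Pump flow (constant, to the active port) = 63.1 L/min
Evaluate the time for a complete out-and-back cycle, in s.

Cap-side area A_cap = π/4 × (9.04 cm)² = 64.18 cm^2
Rod-side annular area A_ann = π/4 × (9.04² − 3.60²) = 54.01 cm^2
t_ext = A_cap·L/Q = 7.019 s
t_ret = A_ann·L/Q = 5.905 s
t_cycle = t_ext + t_ret

t ≈ 12.9 s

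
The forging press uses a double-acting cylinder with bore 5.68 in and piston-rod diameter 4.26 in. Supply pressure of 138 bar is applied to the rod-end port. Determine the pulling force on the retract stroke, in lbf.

Rod-side annular area A_ann = π/4 × (5.68² − 4.26²) = 11.09 in^2
On retraction the pressure acts on the annular area (bore minus rod).
F = P × A_ann

F ≈ 22200 lbf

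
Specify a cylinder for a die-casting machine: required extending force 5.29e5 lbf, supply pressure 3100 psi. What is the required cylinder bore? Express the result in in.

D ≈ 14.7 in

Extension force acts on the full piston face: F = P × (π/4)D².
D = √(4F / (πP)) = √(4 × 5.29e5 lbf / (π × 3100 psi))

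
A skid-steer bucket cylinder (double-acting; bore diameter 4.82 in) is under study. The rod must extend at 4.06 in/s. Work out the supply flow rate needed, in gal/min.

Q ≈ 19.2 gal/min

Cap-side area A_cap = π/4 × (4.82 in)² = 18.25 in^2
Q = A × v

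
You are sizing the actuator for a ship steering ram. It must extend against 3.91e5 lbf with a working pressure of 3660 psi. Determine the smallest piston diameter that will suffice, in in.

Extension force acts on the full piston face: F = P × (π/4)D².
D = √(4F / (πP)) = √(4 × 3.91e5 lbf / (π × 3660 psi))

D ≈ 11.7 in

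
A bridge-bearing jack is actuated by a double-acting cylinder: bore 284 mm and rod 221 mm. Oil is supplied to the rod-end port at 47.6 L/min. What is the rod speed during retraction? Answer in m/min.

v ≈ 1.90 m/min

Rod-side annular area A_ann = π/4 × (284² − 221²) = 24990 mm^2
Flow into the rod-end port fills the annular volume.
v = Q / A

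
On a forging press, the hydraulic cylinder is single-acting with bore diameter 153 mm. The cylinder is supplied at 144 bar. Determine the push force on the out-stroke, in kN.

Cap-side area A_cap = π/4 × (153 mm)² = 18390 mm^2
F = P × A_cap = 144 bar × A_cap

F ≈ 265 kN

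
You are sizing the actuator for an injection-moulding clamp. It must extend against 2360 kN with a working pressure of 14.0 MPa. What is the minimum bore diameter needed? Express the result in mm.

D ≈ 463 mm

Extension force acts on the full piston face: F = P × (π/4)D².
D = √(4F / (πP)) = √(4 × 2360 kN / (π × 14.0 MPa))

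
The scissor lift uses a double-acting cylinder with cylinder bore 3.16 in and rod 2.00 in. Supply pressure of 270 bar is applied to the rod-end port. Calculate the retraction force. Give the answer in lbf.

F ≈ 18400 lbf

Rod-side annular area A_ann = π/4 × (3.16² − 2.00²) = 4.701 in^2
On retraction the pressure acts on the annular area (bore minus rod).
F = P × A_ann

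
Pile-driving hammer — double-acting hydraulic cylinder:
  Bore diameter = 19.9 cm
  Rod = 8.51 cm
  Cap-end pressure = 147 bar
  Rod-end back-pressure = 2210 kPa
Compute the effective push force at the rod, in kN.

Cap-side area A_cap = π/4 × (19.9 cm)² = 311.0 cm^2
Rod-side annular area A_ann = π/4 × (19.9² − 8.51²) = 254.1 cm^2
Net thrust = P_cap·A_cap − P_rod·A_ann = 457.2 kN − 56.17 kN

F ≈ 401 kN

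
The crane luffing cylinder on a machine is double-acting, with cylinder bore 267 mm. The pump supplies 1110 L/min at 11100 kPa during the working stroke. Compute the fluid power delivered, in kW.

Hydraulic power = P × Q

W ≈ 205 kW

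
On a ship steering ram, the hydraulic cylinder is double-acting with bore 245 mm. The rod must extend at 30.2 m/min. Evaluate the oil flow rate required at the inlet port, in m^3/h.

Cap-side area A_cap = π/4 × (245 mm)² = 47140 mm^2
Q = A × v

Q ≈ 85.4 m^3/h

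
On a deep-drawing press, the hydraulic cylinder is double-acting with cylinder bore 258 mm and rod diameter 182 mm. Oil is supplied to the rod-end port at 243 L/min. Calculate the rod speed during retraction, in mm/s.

Rod-side annular area A_ann = π/4 × (258² − 182²) = 26260 mm^2
Flow into the rod-end port fills the annular volume.
v = Q / A

v ≈ 154 mm/s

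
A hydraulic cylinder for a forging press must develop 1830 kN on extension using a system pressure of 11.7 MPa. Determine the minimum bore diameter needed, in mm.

Extension force acts on the full piston face: F = P × (π/4)D².
D = √(4F / (πP)) = √(4 × 1830 kN / (π × 11.7 MPa))

D ≈ 446 mm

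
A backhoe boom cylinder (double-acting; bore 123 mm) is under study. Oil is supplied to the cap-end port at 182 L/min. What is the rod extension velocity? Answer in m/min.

Cap-side area A_cap = π/4 × (123 mm)² = 11880 mm^2
v = Q / A

v ≈ 15.3 m/min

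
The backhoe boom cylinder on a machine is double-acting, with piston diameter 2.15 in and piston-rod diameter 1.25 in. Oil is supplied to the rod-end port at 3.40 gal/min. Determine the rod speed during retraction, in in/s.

Rod-side annular area A_ann = π/4 × (2.15² − 1.25²) = 2.403 in^2
Flow into the rod-end port fills the annular volume.
v = Q / A

v ≈ 5.45 in/s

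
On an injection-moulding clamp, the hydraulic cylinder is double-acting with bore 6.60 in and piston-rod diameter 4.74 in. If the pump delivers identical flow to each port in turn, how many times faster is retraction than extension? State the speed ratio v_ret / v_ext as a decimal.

v_ret/v_ext ≈ 2.07

Cap-side area A_cap = π/4 × (6.60 in)² = 34.21 in^2
Rod-side annular area A_ann = π/4 × (6.60² − 4.74²) = 16.57 in^2
For equal Q, v ∝ 1/A, so v_ret/v_ext = A_cap/A_ann.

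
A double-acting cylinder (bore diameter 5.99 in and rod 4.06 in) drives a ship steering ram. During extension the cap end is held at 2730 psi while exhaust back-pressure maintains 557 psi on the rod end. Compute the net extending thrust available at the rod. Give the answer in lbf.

F ≈ 68400 lbf

Cap-side area A_cap = π/4 × (5.99 in)² = 28.18 in^2
Rod-side annular area A_ann = π/4 × (5.99² − 4.06²) = 15.23 in^2
Net thrust = P_cap·A_cap − P_rod·A_ann = 76930 lbf − 8485 lbf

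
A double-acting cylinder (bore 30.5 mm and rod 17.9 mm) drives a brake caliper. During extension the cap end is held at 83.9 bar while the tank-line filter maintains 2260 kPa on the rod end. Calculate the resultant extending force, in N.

F ≈ 5050 N

Cap-side area A_cap = π/4 × (30.5 mm)² = 730.6 mm^2
Rod-side annular area A_ann = π/4 × (30.5² − 17.9²) = 479.0 mm^2
Net thrust = P_cap·A_cap − P_rod·A_ann = 6130 N − 1082 N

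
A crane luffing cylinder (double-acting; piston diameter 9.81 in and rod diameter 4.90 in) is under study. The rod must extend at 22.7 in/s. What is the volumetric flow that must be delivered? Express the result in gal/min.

Q ≈ 446 gal/min

Cap-side area A_cap = π/4 × (9.81 in)² = 75.58 in^2
Q = A × v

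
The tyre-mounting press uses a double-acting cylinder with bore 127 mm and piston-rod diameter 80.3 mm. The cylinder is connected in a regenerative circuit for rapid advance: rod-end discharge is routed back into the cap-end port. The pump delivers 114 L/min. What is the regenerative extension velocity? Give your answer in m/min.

v ≈ 22.5 m/min

In regeneration the rod-end outflow joins the pump flow into the cap end, so the net volume the pump must supply per unit advance equals the rod cross-section area.
Rod cross-section A_rod = π/4 × (80.3 mm)² = 5064 mm^2
v = Q_pump / A_rod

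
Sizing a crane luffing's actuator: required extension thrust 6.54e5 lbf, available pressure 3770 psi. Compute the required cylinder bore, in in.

D ≈ 14.9 in

Extension force acts on the full piston face: F = P × (π/4)D².
D = √(4F / (πP)) = √(4 × 6.54e5 lbf / (π × 3770 psi))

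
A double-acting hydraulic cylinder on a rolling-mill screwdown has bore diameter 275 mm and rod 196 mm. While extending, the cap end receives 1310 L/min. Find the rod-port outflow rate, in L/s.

Q_out ≈ 10.7 L/s

Cap-side area A_cap = π/4 × (275 mm)² = 59400 mm^2
Rod-side annular area A_ann = π/4 × (275² − 196²) = 29220 mm^2
Piston speed v = Q_in/A_cap; rod-end outflow Q_out = v × A_ann = Q_in × A_ann/A_cap.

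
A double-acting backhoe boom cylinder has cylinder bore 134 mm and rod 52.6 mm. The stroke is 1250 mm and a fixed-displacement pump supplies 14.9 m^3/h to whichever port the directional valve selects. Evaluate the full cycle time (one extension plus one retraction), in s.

t ≈ 7.86 s

Cap-side area A_cap = π/4 × (134 mm)² = 14100 mm^2
Rod-side annular area A_ann = π/4 × (134² − 52.6²) = 11930 mm^2
t_ext = A_cap·L/Q = 4.259 s
t_ret = A_ann·L/Q = 3.603 s
t_cycle = t_ext + t_ret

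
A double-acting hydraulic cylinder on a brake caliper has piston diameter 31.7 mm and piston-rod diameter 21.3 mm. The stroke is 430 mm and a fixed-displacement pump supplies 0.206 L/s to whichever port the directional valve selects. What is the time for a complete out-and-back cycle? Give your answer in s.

Cap-side area A_cap = π/4 × (31.7 mm)² = 789.2 mm^2
Rod-side annular area A_ann = π/4 × (31.7² − 21.3²) = 432.9 mm^2
t_ext = A_cap·L/Q = 1.647 s
t_ret = A_ann·L/Q = 0.9037 s
t_cycle = t_ext + t_ret

t ≈ 2.55 s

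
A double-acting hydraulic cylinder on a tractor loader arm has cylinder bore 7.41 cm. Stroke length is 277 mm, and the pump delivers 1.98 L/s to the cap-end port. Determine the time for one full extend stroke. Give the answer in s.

Cap-side area A_cap = π/4 × (7.41 cm)² = 43.12 cm^2
Swept volume V = A × L; t = V / Q = A·L / Q

t ≈ 0.603 s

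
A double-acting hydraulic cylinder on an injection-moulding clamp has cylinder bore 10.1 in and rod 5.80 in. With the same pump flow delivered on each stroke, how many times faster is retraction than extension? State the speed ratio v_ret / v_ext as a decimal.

Cap-side area A_cap = π/4 × (10.1 in)² = 80.12 in^2
Rod-side annular area A_ann = π/4 × (10.1² − 5.80²) = 53.70 in^2
For equal Q, v ∝ 1/A, so v_ret/v_ext = A_cap/A_ann.

v_ret/v_ext ≈ 1.49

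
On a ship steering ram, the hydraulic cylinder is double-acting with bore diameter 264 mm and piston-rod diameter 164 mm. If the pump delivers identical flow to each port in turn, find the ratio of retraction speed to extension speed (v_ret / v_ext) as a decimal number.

Cap-side area A_cap = π/4 × (264 mm)² = 54740 mm^2
Rod-side annular area A_ann = π/4 × (264² − 164²) = 33620 mm^2
For equal Q, v ∝ 1/A, so v_ret/v_ext = A_cap/A_ann.

v_ret/v_ext ≈ 1.63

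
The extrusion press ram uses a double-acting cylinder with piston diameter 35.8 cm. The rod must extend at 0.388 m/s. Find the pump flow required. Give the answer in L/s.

Q ≈ 39.1 L/s

Cap-side area A_cap = π/4 × (35.8 cm)² = 1007 cm^2
Q = A × v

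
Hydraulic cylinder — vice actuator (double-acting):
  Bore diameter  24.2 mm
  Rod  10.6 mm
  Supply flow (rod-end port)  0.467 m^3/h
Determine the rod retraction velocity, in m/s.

Rod-side annular area A_ann = π/4 × (24.2² − 10.6²) = 371.7 mm^2
Flow into the rod-end port fills the annular volume.
v = Q / A

v ≈ 0.349 m/s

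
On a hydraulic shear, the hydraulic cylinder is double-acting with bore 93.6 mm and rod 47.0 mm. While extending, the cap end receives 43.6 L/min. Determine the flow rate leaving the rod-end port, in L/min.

Cap-side area A_cap = π/4 × (93.6 mm)² = 6881 mm^2
Rod-side annular area A_ann = π/4 × (93.6² − 47.0²) = 5146 mm^2
Piston speed v = Q_in/A_cap; rod-end outflow Q_out = v × A_ann = Q_in × A_ann/A_cap.

Q_out ≈ 32.6 L/min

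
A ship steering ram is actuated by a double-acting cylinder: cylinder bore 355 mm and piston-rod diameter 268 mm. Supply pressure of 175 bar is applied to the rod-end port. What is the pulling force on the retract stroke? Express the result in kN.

Rod-side annular area A_ann = π/4 × (355² − 268²) = 42570 mm^2
On retraction the pressure acts on the annular area (bore minus rod).
F = P × A_ann

F ≈ 745 kN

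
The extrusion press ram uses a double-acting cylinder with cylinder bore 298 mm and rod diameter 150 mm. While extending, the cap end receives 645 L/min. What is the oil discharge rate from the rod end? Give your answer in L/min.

Q_out ≈ 482 L/min

Cap-side area A_cap = π/4 × (298 mm)² = 69750 mm^2
Rod-side annular area A_ann = π/4 × (298² − 150²) = 52080 mm^2
Piston speed v = Q_in/A_cap; rod-end outflow Q_out = v × A_ann = Q_in × A_ann/A_cap.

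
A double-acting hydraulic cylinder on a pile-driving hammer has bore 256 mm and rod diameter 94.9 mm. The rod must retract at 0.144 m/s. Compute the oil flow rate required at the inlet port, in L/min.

Q ≈ 384 L/min

Rod-side annular area A_ann = π/4 × (256² − 94.9²) = 44400 mm^2
Q = A × v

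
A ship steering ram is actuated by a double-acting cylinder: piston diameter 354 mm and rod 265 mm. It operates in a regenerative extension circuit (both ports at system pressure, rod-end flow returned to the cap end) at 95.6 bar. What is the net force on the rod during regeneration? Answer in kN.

With equal pressure on both faces, forces on the annular region cancel; the net push is pressure × rod cross-section.
Rod cross-section A_rod = π/4 × (265 mm)² = 55150 mm^2
F = P × A_rod

F ≈ 527 kN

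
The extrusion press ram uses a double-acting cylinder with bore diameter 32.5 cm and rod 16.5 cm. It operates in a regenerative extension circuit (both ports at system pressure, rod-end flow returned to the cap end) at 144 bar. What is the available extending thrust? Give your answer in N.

F ≈ 3.08e5 N

With equal pressure on both faces, forces on the annular region cancel; the net push is pressure × rod cross-section.
Rod cross-section A_rod = π/4 × (16.5 cm)² = 213.8 cm^2
F = P × A_rod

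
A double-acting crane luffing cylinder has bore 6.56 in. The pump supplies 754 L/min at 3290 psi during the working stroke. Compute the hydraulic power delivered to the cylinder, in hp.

W ≈ 382 hp

Hydraulic power = P × Q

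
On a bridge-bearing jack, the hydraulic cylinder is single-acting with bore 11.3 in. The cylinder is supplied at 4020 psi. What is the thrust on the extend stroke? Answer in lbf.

F ≈ 4.03e5 lbf

Cap-side area A_cap = π/4 × (11.3 in)² = 100.3 in^2
F = P × A_cap = 4020 psi × A_cap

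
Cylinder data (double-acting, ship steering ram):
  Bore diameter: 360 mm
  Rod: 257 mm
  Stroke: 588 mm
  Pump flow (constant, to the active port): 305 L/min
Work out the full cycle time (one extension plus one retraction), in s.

Cap-side area A_cap = π/4 × (360 mm)² = 1.018e5 mm^2
Rod-side annular area A_ann = π/4 × (360² − 257²) = 49910 mm^2
t_ext = A_cap·L/Q = 11.77 s
t_ret = A_ann·L/Q = 5.774 s
t_cycle = t_ext + t_ret

t ≈ 17.5 s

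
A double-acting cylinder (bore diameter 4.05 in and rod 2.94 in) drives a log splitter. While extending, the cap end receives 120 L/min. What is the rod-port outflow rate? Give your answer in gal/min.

Q_out ≈ 15.0 gal/min

Cap-side area A_cap = π/4 × (4.05 in)² = 12.88 in^2
Rod-side annular area A_ann = π/4 × (4.05² − 2.94²) = 6.094 in^2
Piston speed v = Q_in/A_cap; rod-end outflow Q_out = v × A_ann = Q_in × A_ann/A_cap.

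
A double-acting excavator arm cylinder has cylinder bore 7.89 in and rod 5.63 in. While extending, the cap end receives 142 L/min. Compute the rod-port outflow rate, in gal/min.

Q_out ≈ 18.4 gal/min

Cap-side area A_cap = π/4 × (7.89 in)² = 48.89 in^2
Rod-side annular area A_ann = π/4 × (7.89² − 5.63²) = 24.00 in^2
Piston speed v = Q_in/A_cap; rod-end outflow Q_out = v × A_ann = Q_in × A_ann/A_cap.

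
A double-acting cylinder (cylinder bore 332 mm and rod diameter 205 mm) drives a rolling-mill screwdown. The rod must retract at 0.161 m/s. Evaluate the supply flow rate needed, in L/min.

Q ≈ 517 L/min

Rod-side annular area A_ann = π/4 × (332² − 205²) = 53560 mm^2
Q = A × v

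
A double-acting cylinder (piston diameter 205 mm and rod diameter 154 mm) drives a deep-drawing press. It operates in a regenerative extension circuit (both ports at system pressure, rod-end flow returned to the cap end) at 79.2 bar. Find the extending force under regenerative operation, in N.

F ≈ 1.48e5 N

With equal pressure on both faces, forces on the annular region cancel; the net push is pressure × rod cross-section.
Rod cross-section A_rod = π/4 × (154 mm)² = 18630 mm^2
F = P × A_rod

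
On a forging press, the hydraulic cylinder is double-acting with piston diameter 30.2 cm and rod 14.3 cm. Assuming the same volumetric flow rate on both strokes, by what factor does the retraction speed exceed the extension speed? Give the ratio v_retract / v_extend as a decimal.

Cap-side area A_cap = π/4 × (30.2 cm)² = 716.3 cm^2
Rod-side annular area A_ann = π/4 × (30.2² − 14.3²) = 555.7 cm^2
For equal Q, v ∝ 1/A, so v_ret/v_ext = A_cap/A_ann.

v_ret/v_ext ≈ 1.29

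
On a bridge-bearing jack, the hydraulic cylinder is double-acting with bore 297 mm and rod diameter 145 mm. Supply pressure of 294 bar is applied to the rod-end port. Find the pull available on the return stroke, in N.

F ≈ 1.55e6 N

Rod-side annular area A_ann = π/4 × (297² − 145²) = 52770 mm^2
On retraction the pressure acts on the annular area (bore minus rod).
F = P × A_ann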